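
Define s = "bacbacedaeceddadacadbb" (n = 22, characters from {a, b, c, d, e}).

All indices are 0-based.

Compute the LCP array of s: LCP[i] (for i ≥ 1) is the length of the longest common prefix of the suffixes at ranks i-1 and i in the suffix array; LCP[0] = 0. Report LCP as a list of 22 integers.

[0, 2, 2, 1, 2, 1, 0, 1, 3, 1, 0, 1, 1, 3, 0, 2, 2, 1, 1, 0, 1, 2]

rank→(start, suffix):
  0 → (16, 'acadbb')
  1 → (1, 'acbacedaeceddadacadbb')
  2 → (4, 'acedaeceddadacadbb')
  3 → (14, 'adacadbb')
  4 → (18, 'adbb')
  5 → (8, 'aeceddadacadbb')
  6 → (21, 'b')
  7 → (0, 'bacbacedaeceddadacadbb')
  8 → (3, 'bacedaeceddadacadbb')
  9 → (20, 'bb')
  10 → (17, 'cadbb')
  11 → (2, 'cbacedaeceddadacadbb')
  12 → (5, 'cedaeceddadacadbb')
  13 → (10, 'ceddadacadbb')
  14 → (15, 'dacadbb')
  15 → (13, 'dadacadbb')
  16 → (7, 'daeceddadacadbb')
  17 → (19, 'dbb')
  18 → (12, 'ddadacadbb')
  19 → (9, 'eceddadacadbb')
  20 → (6, 'edaeceddadacadbb')
  21 → (11, 'eddadacadbb')

SA = [16, 1, 4, 14, 18, 8, 21, 0, 3, 20, 17, 2, 5, 10, 15, 13, 7, 19, 12, 9, 6, 11]
[i] adj suffixes → lcp
  [1] 16/1 → 2 ('ac')
  [2] 1/4 → 2 ('ac')
  [3] 4/14 → 1 ('a')
  [4] 14/18 → 2 ('ad')
  [5] 18/8 → 1 ('a')
  [6] 8/21 → 0 ('')
  [7] 21/0 → 1 ('b')
  [8] 0/3 → 3 ('bac')
  [9] 3/20 → 1 ('b')
  [10] 20/17 → 0 ('')
  [11] 17/2 → 1 ('c')
  [12] 2/5 → 1 ('c')
  [13] 5/10 → 3 ('ced')
  [14] 10/15 → 0 ('')
  [15] 15/13 → 2 ('da')
  [16] 13/7 → 2 ('da')
  [17] 7/19 → 1 ('d')
  [18] 19/12 → 1 ('d')
  [19] 12/9 → 0 ('')
  [20] 9/6 → 1 ('e')
  [21] 6/11 → 2 ('ed')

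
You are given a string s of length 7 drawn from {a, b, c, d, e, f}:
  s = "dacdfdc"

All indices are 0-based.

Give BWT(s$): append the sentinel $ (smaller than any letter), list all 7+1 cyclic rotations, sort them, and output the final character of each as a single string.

cdda$fcd

rank  rotation  last
    0  $dacdfdc  c
    1  acdfdc$d  d
    2  c$dacdfd  d
    3  cdfdc$da  a
    4  dacdfdc$  $
    5  dc$dacdf  f
    6  dfdc$dac  c
    7  fdc$dacd  d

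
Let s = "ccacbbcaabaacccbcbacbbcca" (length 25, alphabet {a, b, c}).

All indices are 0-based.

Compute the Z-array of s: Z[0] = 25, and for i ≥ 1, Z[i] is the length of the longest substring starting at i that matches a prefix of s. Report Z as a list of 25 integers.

Z[0]=25
i=1: i≥r, start 0; Z[1]=1 grow→box=[1,2)
i=2: i≥r, start 0; Z[2]=0
i=3: i≥r, start 0; Z[3]=1 grow→box=[3,4)
i=4: i≥r, start 0; Z[4]=0
i=5: i≥r, start 0; Z[5]=0
i=6: i≥r, start 0; Z[6]=1 grow→box=[6,7)
i=7: i≥r, start 0; Z[7]=0
i=8: i≥r, start 0; Z[8]=0
i=9: i≥r, start 0; Z[9]=0
i=10: i≥r, start 0; Z[10]=0
i=11: i≥r, start 0; Z[11]=0
i=12: i≥r, start 0; Z[12]=2 grow→box=[12,14)
i=13: min(r-i=1, Z[1]=1)=1; Z[13]=2 grow→box=[13,15)
i=14: min(r-i=1, Z[1]=1)=1; Z[14]=1
i=15: i≥r, start 0; Z[15]=0
i=16: i≥r, start 0; Z[16]=1 grow→box=[16,17)
i=17: i≥r, start 0; Z[17]=0
i=18: i≥r, start 0; Z[18]=0
i=19: i≥r, start 0; Z[19]=1 grow→box=[19,20)
i=20: i≥r, start 0; Z[20]=0
i=21: i≥r, start 0; Z[21]=0
i=22: i≥r, start 0; Z[22]=3 grow→box=[22,25)
i=23: min(r-i=2, Z[1]=1)=1; Z[23]=1
i=24: min(r-i=1, Z[2]=0)=0; Z[24]=0

[25, 1, 0, 1, 0, 0, 1, 0, 0, 0, 0, 0, 2, 2, 1, 0, 1, 0, 0, 1, 0, 0, 3, 1, 0]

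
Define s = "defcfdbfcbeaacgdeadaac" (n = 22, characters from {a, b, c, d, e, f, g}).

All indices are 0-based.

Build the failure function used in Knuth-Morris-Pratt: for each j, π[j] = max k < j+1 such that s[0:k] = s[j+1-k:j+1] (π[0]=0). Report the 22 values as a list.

π[0] = 0
j=1 s[j]='e': π[1]=0 (border '')
j=2 s[j]='f': π[2]=0 (border '')
j=3 s[j]='c': π[3]=0 (border '')
j=4 s[j]='f': π[4]=0 (border '')
j=5 s[j]='d': π[5]=1 (border 'd')
j=6 s[j]='b': k: 1→0; π[6]=0 (border '')
j=7 s[j]='f': π[7]=0 (border '')
j=8 s[j]='c': π[8]=0 (border '')
j=9 s[j]='b': π[9]=0 (border '')
j=10 s[j]='e': π[10]=0 (border '')
j=11 s[j]='a': π[11]=0 (border '')
j=12 s[j]='a': π[12]=0 (border '')
j=13 s[j]='c': π[13]=0 (border '')
j=14 s[j]='g': π[14]=0 (border '')
j=15 s[j]='d': π[15]=1 (border 'd')
j=16 s[j]='e': π[16]=2 (border 'de')
j=17 s[j]='a': k: 2→0; π[17]=0 (border '')
j=18 s[j]='d': π[18]=1 (border 'd')
j=19 s[j]='a': k: 1→0; π[19]=0 (border '')
j=20 s[j]='a': π[20]=0 (border '')
j=21 s[j]='c': π[21]=0 (border '')

[0, 0, 0, 0, 0, 1, 0, 0, 0, 0, 0, 0, 0, 0, 0, 1, 2, 0, 1, 0, 0, 0]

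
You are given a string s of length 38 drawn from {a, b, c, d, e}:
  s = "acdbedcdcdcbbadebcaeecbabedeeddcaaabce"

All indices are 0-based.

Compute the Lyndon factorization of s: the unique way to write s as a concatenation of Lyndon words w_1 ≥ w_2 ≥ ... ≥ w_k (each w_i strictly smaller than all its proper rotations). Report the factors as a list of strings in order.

emit factor 1: 'acdbedcdcdcbbadebcaeecb' (i=0, period=23)
emit factor 2: 'abedeeddc' (i=23, period=9)
emit factor 3: 'aaabce' (i=32, period=6)

["acdbedcdcdcbbadebcaeecb", "abedeeddc", "aaabce"]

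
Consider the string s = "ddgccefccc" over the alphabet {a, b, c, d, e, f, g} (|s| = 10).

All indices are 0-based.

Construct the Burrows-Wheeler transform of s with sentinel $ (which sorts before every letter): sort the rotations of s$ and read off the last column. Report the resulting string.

cccfgc$dced

rank  rotation     last
    0  $ddgccefccc  c
    1  c$ddgccefcc  c
    2  cc$ddgccefc  c
    3  ccc$ddgccef  f
    4  ccefccc$ddg  g
    5  cefccc$ddgc  c
    6  ddgccefccc$  $
    7  dgccefccc$d  d
    8  efccc$ddgcc  c
    9  fccc$ddgcce  e
   10  gccefccc$dd  d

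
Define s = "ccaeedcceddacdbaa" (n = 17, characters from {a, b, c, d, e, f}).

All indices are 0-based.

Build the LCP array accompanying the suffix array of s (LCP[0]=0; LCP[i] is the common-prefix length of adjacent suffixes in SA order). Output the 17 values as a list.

rank→(start, suffix):
  0 → (16, 'a')
  1 → (15, 'aa')
  2 → (11, 'acdbaa')
  3 → (2, 'aeedcceddacdbaa')
  4 → (14, 'baa')
  5 → (1, 'caeedcceddacdbaa')
  6 → (0, 'ccaeedcceddacdbaa')
  7 → (6, 'cceddacdbaa')
  8 → (12, 'cdbaa')
  9 → (7, 'ceddacdbaa')
  10 → (10, 'dacdbaa')
  11 → (13, 'dbaa')
  12 → (5, 'dcceddacdbaa')
  13 → (9, 'ddacdbaa')
  14 → (4, 'edcceddacdbaa')
  15 → (8, 'eddacdbaa')
  16 → (3, 'eedcceddacdbaa')

SA = [16, 15, 11, 2, 14, 1, 0, 6, 12, 7, 10, 13, 5, 9, 4, 8, 3]
rank  pair      lcp
   1  s[16:],s[15:]  1  'a'
   2  s[15:],s[11:]  1  'a'
   3  s[11:],s[2:]  1  'a'
   4  s[2:],s[14:]  0  ''
   5  s[14:],s[1:]  0  ''
   6  s[1:],s[0:]  1  'c'
   7  s[0:],s[6:]  2  'cc'
   8  s[6:],s[12:]  1  'c'
   9  s[12:],s[7:]  1  'c'
  10  s[7:],s[10:]  0  ''
  11  s[10:],s[13:]  1  'd'
  12  s[13:],s[5:]  1  'd'
  13  s[5:],s[9:]  1  'd'
  14  s[9:],s[4:]  0  ''
  15  s[4:],s[8:]  2  'ed'
  16  s[8:],s[3:]  1  'e'

[0, 1, 1, 1, 0, 0, 1, 2, 1, 1, 0, 1, 1, 1, 0, 2, 1]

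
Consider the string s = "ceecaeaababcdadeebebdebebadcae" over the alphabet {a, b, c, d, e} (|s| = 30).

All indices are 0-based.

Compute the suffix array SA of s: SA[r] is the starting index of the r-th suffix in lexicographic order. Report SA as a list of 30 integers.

[6, 7, 9, 25, 13, 28, 4, 8, 24, 10, 19, 22, 17, 27, 3, 11, 0, 12, 26, 20, 14, 29, 5, 23, 18, 21, 16, 2, 15, 1]

rank | idx | suffix
   0 |   6 | aababcdadeebebdebebadcae
   1 |   7 | ababcdadeebebdebebadcae
   2 |   9 | abcdadeebebdebebadcae
   3 |  25 | adcae
   4 |  13 | adeebebdebebadcae
   5 |  28 | ae
   6 |   4 | aeaababcdadeebebdebebadcae
   7 |   8 | babcdadeebebdebebadcae
   8 |  24 | badcae
   9 |  10 | bcdadeebebdebebadcae
  10 |  19 | bdebebadcae
  11 |  22 | bebadcae
  12 |  17 | bebdebebadcae
  13 |  27 | cae
  14 |   3 | caeaababcdadeebebdebebadcae
  15 |  11 | cdadeebebdebebadcae
  16 |   0 | ceecaeaababcdadeebebdebebadcae
  17 |  12 | dadeebebdebebadcae
  18 |  26 | dcae
  19 |  20 | debebadcae
  20 |  14 | deebebdebebadcae
  21 |  29 | e
  22 |   5 | eaababcdadeebebdebebadcae
  23 |  23 | ebadcae
  24 |  18 | ebdebebadcae
  25 |  21 | ebebadcae
  26 |  16 | ebebdebebadcae
  27 |   2 | ecaeaababcdadeebebdebebadcae
  28 |  15 | eebebdebebadcae
  29 |   1 | eecaeaababcdadeebebdebebadcae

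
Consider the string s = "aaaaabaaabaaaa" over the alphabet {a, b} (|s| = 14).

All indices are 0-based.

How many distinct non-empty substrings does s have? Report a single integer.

sorted suffixes:
  #0 SA[0]=13  'a'
  #1 SA[1]=12  'aa'
  #2 SA[2]=11  'aaa'
  #3 SA[3]=10  'aaaa'
  #4 SA[4]=0  'aaaaabaaabaaaa'
  #5 SA[5]=1  'aaaabaaabaaaa'
  #6 SA[6]=6  'aaabaaaa'
  #7 SA[7]=2  'aaabaaabaaaa'
  #8 SA[8]=7  'aabaaaa'
  #9 SA[9]=3  'aabaaabaaaa'
  #10 SA[10]=8  'abaaaa'
  #11 SA[11]=4  'abaaabaaaa'
  #12 SA[12]=9  'baaaa'
  #13 SA[13]=5  'baaabaaaa'

SA = [13, 12, 11, 10, 0, 1, 6, 2, 7, 3, 8, 4, 9, 5]
i: (SA[i-1],SA[i]) lcp shared
  1: (13,12) 1 'a'
  2: (12,11) 2 'aa'
  3: (11,10) 3 'aaa'
  4: (10,0) 4 'aaaa'
  5: (0,1) 4 'aaaa'
  6: (1,6) 3 'aaa'
  7: (6,2) 7 'aaabaaa'
  8: (2,7) 2 'aa'
  9: (7,3) 6 'aabaaa'
  10: (3,8) 1 'a'
  11: (8,4) 5 'abaaa'
  12: (4,9) 0 ''
  13: (9,5) 4 'baaa'

n(n+1)/2 = 14·15/2 = 105
Σ LCP = 0 + 1 + 2 + 3 + 4 + 4 + 3 + 7 + 2 + 6 + 1 + 5 + 0 + 4 = 42
distinct = 105 − 42 = 63

63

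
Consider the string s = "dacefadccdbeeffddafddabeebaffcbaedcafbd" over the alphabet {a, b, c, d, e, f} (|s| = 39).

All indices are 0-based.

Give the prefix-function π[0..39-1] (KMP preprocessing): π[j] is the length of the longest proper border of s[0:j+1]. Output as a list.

[0, 0, 0, 0, 0, 0, 1, 0, 0, 1, 0, 0, 0, 0, 0, 1, 1, 2, 0, 1, 1, 2, 0, 0, 0, 0, 0, 0, 0, 0, 0, 0, 0, 1, 0, 0, 0, 0, 1]

π[0] = 0
j=1 s[j]='a': π[1]=0 (border '')
j=2 s[j]='c': π[2]=0 (border '')
j=3 s[j]='e': π[3]=0 (border '')
j=4 s[j]='f': π[4]=0 (border '')
j=5 s[j]='a': π[5]=0 (border '')
j=6 s[j]='d': π[6]=1 (border 'd')
j=7 s[j]='c': k: 1→0; π[7]=0 (border '')
j=8 s[j]='c': π[8]=0 (border '')
j=9 s[j]='d': π[9]=1 (border 'd')
j=10 s[j]='b': k: 1→0; π[10]=0 (border '')
j=11 s[j]='e': π[11]=0 (border '')
j=12 s[j]='e': π[12]=0 (border '')
j=13 s[j]='f': π[13]=0 (border '')
j=14 s[j]='f': π[14]=0 (border '')
j=15 s[j]='d': π[15]=1 (border 'd')
j=16 s[j]='d': k: 1→0; π[16]=1 (border 'd')
j=17 s[j]='a': π[17]=2 (border 'da')
j=18 s[j]='f': k: 2→0; π[18]=0 (border '')
j=19 s[j]='d': π[19]=1 (border 'd')
j=20 s[j]='d': k: 1→0; π[20]=1 (border 'd')
j=21 s[j]='a': π[21]=2 (border 'da')
j=22 s[j]='b': k: 2→0; π[22]=0 (border '')
j=23 s[j]='e': π[23]=0 (border '')
j=24 s[j]='e': π[24]=0 (border '')
j=25 s[j]='b': π[25]=0 (border '')
j=26 s[j]='a': π[26]=0 (border '')
j=27 s[j]='f': π[27]=0 (border '')
j=28 s[j]='f': π[28]=0 (border '')
j=29 s[j]='c': π[29]=0 (border '')
j=30 s[j]='b': π[30]=0 (border '')
j=31 s[j]='a': π[31]=0 (border '')
j=32 s[j]='e': π[32]=0 (border '')
j=33 s[j]='d': π[33]=1 (border 'd')
j=34 s[j]='c': k: 1→0; π[34]=0 (border '')
j=35 s[j]='a': π[35]=0 (border '')
j=36 s[j]='f': π[36]=0 (border '')
j=37 s[j]='b': π[37]=0 (border '')
j=38 s[j]='d': π[38]=1 (border 'd')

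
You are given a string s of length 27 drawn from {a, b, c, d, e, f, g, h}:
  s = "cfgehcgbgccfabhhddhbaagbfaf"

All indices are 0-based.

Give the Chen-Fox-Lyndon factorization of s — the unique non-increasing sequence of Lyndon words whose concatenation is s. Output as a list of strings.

emit factor 1: 'cfgehcg' (i=0, period=7)
emit factor 2: 'bgccf' (i=7, period=5)
emit factor 3: 'abhhddhb' (i=12, period=8)
emit factor 4: 'aagbfaf' (i=20, period=7)

["cfgehcg", "bgccf", "abhhddhb", "aagbfaf"]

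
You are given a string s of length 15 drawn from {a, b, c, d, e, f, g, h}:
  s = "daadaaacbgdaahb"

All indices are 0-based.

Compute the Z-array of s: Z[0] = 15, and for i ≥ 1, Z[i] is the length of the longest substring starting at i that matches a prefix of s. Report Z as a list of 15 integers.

[15, 0, 0, 3, 0, 0, 0, 0, 0, 0, 3, 0, 0, 0, 0]

Z[0]=15
i=1: i≥r, start 0; Z[1]=0
i=2: i≥r, start 0; Z[2]=0
i=3: i≥r, start 0; Z[3]=3 extend→box=[3,6)
i=4: min(r-i=2, Z[1]=0)=0; Z[4]=0
i=5: min(r-i=1, Z[2]=0)=0; Z[5]=0
i=6: i≥r, start 0; Z[6]=0
i=7: i≥r, start 0; Z[7]=0
i=8: i≥r, start 0; Z[8]=0
i=9: i≥r, start 0; Z[9]=0
i=10: i≥r, start 0; Z[10]=3 extend→box=[10,13)
i=11: min(r-i=2, Z[1]=0)=0; Z[11]=0
i=12: min(r-i=1, Z[2]=0)=0; Z[12]=0
i=13: i≥r, start 0; Z[13]=0
i=14: i≥r, start 0; Z[14]=0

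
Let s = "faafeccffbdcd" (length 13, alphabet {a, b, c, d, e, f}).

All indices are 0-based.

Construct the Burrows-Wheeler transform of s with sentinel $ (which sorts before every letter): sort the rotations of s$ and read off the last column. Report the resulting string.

rank  rotation        last
    0  $faafeccffbdcd  d
    1  aafeccffbdcd$f  f
    2  afeccffbdcd$fa  a
    3  bdcd$faafeccff  f
    4  ccffbdcd$faafe  e
    5  cd$faafeccffbd  d
    6  cffbdcd$faafec  c
    7  d$faafeccffbdc  c
    8  dcd$faafeccffb  b
    9  eccffbdcd$faaf  f
   10  faafeccffbdcd$  $
   11  fbdcd$faafeccf  f
   12  feccffbdcd$faa  a
   13  ffbdcd$faafecc  c

dfafedccbf$fac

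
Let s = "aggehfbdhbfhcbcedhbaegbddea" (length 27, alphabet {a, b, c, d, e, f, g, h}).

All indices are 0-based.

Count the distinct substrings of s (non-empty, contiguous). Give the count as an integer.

sorted suffixes:
  #0 SA[0]=26  'a'
  #1 SA[1]=19  'aegbddea'
  #2 SA[2]=0  'aggehfbdhbfhcbcedhbaegbddea'
  #3 SA[3]=18  'baegbddea'
  #4 SA[4]=13  'bcedhbaegbddea'
  #5 SA[5]=22  'bddea'
  #6 SA[6]=6  'bdhbfhcbcedhbaegbddea'
  #7 SA[7]=9  'bfhcbcedhbaegbddea'
  #8 SA[8]=12  'cbcedhbaegbddea'
  #9 SA[9]=14  'cedhbaegbddea'
  #10 SA[10]=23  'ddea'
  #11 SA[11]=24  'dea'
  #12 SA[12]=16  'dhbaegbddea'
  #13 SA[13]=7  'dhbfhcbcedhbaegbddea'
  #14 SA[14]=25  'ea'
  #15 SA[15]=15  'edhbaegbddea'
  #16 SA[16]=20  'egbddea'
  #17 SA[17]=3  'ehfbdhbfhcbcedhbaegbddea'
  #18 SA[18]=5  'fbdhbfhcbcedhbaegbddea'
  #19 SA[19]=10  'fhcbcedhbaegbddea'
  #20 SA[20]=21  'gbddea'
  #21 SA[21]=2  'gehfbdhbfhcbcedhbaegbddea'
  #22 SA[22]=1  'ggehfbdhbfhcbcedhbaegbddea'
  #23 SA[23]=17  'hbaegbddea'
  #24 SA[24]=8  'hbfhcbcedhbaegbddea'
  #25 SA[25]=11  'hcbcedhbaegbddea'
  #26 SA[26]=4  'hfbdhbfhcbcedhbaegbddea'

SA = [26, 19, 0, 18, 13, 22, 6, 9, 12, 14, 23, 24, 16, 7, 25, 15, 20, 3, 5, 10, 21, 2, 1, 17, 8, 11, 4]
[i] adj suffixes → lcp
  [1] 26/19 → 1 ('a')
  [2] 19/0 → 1 ('a')
  [3] 0/18 → 0 ('')
  [4] 18/13 → 1 ('b')
  [5] 13/22 → 1 ('b')
  [6] 22/6 → 2 ('bd')
  [7] 6/9 → 1 ('b')
  [8] 9/12 → 0 ('')
  [9] 12/14 → 1 ('c')
  [10] 14/23 → 0 ('')
  [11] 23/24 → 1 ('d')
  [12] 24/16 → 1 ('d')
  [13] 16/7 → 3 ('dhb')
  [14] 7/25 → 0 ('')
  [15] 25/15 → 1 ('e')
  [16] 15/20 → 1 ('e')
  [17] 20/3 → 1 ('e')
  [18] 3/5 → 0 ('')
  [19] 5/10 → 1 ('f')
  [20] 10/21 → 0 ('')
  [21] 21/2 → 1 ('g')
  [22] 2/1 → 1 ('g')
  [23] 1/17 → 0 ('')
  [24] 17/8 → 2 ('hb')
  [25] 8/11 → 1 ('h')
  [26] 11/4 → 1 ('h')

n(n+1)/2 = 27·28/2 = 378
Σ LCP = 0 + 1 + 1 + 0 + 1 + 1 + 2 + 1 + 0 + 1 + 0 + 1 + 1 + 3 + 0 + 1 + 1 + 1 + 0 + 1 + 0 + 1 + 1 + 0 + 2 + 1 + 1 = 23
distinct = 378 − 23 = 355

355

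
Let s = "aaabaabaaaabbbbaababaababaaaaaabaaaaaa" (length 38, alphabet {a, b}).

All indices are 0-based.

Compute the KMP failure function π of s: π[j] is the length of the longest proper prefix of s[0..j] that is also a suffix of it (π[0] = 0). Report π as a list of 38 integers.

π[0] = 0
j=1 s[j]='a': π[1]=1 (border 'a')
j=2 s[j]='a': π[2]=2 (border 'aa')
j=3 s[j]='b': k: 2→1→0; π[3]=0 (border '')
j=4 s[j]='a': π[4]=1 (border 'a')
j=5 s[j]='a': π[5]=2 (border 'aa')
j=6 s[j]='b': k: 2→1→0; π[6]=0 (border '')
j=7 s[j]='a': π[7]=1 (border 'a')
j=8 s[j]='a': π[8]=2 (border 'aa')
j=9 s[j]='a': π[9]=3 (border 'aaa')
j=10 s[j]='a': k: 3→2; π[10]=3 (border 'aaa')
j=11 s[j]='b': π[11]=4 (border 'aaab')
j=12 s[j]='b': k: 4→0; π[12]=0 (border '')
j=13 s[j]='b': π[13]=0 (border '')
j=14 s[j]='b': π[14]=0 (border '')
j=15 s[j]='a': π[15]=1 (border 'a')
j=16 s[j]='a': π[16]=2 (border 'aa')
j=17 s[j]='b': k: 2→1→0; π[17]=0 (border '')
j=18 s[j]='a': π[18]=1 (border 'a')
j=19 s[j]='b': k: 1→0; π[19]=0 (border '')
j=20 s[j]='a': π[20]=1 (border 'a')
j=21 s[j]='a': π[21]=2 (border 'aa')
j=22 s[j]='b': k: 2→1→0; π[22]=0 (border '')
j=23 s[j]='a': π[23]=1 (border 'a')
j=24 s[j]='b': k: 1→0; π[24]=0 (border '')
j=25 s[j]='a': π[25]=1 (border 'a')
j=26 s[j]='a': π[26]=2 (border 'aa')
j=27 s[j]='a': π[27]=3 (border 'aaa')
j=28 s[j]='a': k: 3→2; π[28]=3 (border 'aaa')
j=29 s[j]='a': k: 3→2; π[29]=3 (border 'aaa')
j=30 s[j]='a': k: 3→2; π[30]=3 (border 'aaa')
j=31 s[j]='b': π[31]=4 (border 'aaab')
j=32 s[j]='a': π[32]=5 (border 'aaaba')
j=33 s[j]='a': π[33]=6 (border 'aaabaa')
j=34 s[j]='a': k: 6→2; π[34]=3 (border 'aaa')
j=35 s[j]='a': k: 3→2; π[35]=3 (border 'aaa')
j=36 s[j]='a': k: 3→2; π[36]=3 (border 'aaa')
j=37 s[j]='a': k: 3→2; π[37]=3 (border 'aaa')

[0, 1, 2, 0, 1, 2, 0, 1, 2, 3, 3, 4, 0, 0, 0, 1, 2, 0, 1, 0, 1, 2, 0, 1, 0, 1, 2, 3, 3, 3, 3, 4, 5, 6, 3, 3, 3, 3]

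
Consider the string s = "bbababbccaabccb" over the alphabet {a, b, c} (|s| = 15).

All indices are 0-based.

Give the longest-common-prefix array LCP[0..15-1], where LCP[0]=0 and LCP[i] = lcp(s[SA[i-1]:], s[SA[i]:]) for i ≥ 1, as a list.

rank | idx | suffix
   0 |   9 | aabccb
   1 |   2 | ababbccaabccb
   2 |   4 | abbccaabccb
   3 |  10 | abccb
   4 |  14 | b
   5 |   1 | bababbccaabccb
   6 |   3 | babbccaabccb
   7 |   0 | bbababbccaabccb
   8 |   5 | bbccaabccb
   9 |   6 | bccaabccb
  10 |  11 | bccb
  11 |   8 | caabccb
  12 |  13 | cb
  13 |   7 | ccaabccb
  14 |  12 | ccb

SA = [9, 2, 4, 10, 14, 1, 3, 0, 5, 6, 11, 8, 13, 7, 12]
i: (SA[i-1],SA[i]) lcp shared
  1: (9,2) 1 'a'
  2: (2,4) 2 'ab'
  3: (4,10) 2 'ab'
  4: (10,14) 0 ''
  5: (14,1) 1 'b'
  6: (1,3) 3 'bab'
  7: (3,0) 1 'b'
  8: (0,5) 2 'bb'
  9: (5,6) 1 'b'
  10: (6,11) 3 'bcc'
  11: (11,8) 0 ''
  12: (8,13) 1 'c'
  13: (13,7) 1 'c'
  14: (7,12) 2 'cc'

[0, 1, 2, 2, 0, 1, 3, 1, 2, 1, 3, 0, 1, 1, 2]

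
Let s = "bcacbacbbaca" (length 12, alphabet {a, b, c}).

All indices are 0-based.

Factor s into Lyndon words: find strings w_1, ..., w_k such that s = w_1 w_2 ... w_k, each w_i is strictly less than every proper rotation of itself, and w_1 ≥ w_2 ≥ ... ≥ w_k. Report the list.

["bc", "acbacbb", "ac", "a"]

emit factor 1: 'bc' (i=0, period=2)
emit factor 2: 'acbacbb' (i=2, period=7)
emit factor 3: 'ac' (i=9, period=2)
emit factor 4: 'a' (i=11, period=1)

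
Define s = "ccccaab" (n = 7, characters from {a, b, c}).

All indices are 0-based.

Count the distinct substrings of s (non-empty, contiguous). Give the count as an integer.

rank→(start, suffix):
  0 → (4, 'aab')
  1 → (5, 'ab')
  2 → (6, 'b')
  3 → (3, 'caab')
  4 → (2, 'ccaab')
  5 → (1, 'cccaab')
  6 → (0, 'ccccaab')

SA = [4, 5, 6, 3, 2, 1, 0]
i: (SA[i-1],SA[i]) lcp shared
  1: (4,5) 1 'a'
  2: (5,6) 0 ''
  3: (6,3) 0 ''
  4: (3,2) 1 'c'
  5: (2,1) 2 'cc'
  6: (1,0) 3 'ccc'

n(n+1)/2 = 7·8/2 = 28
Σ LCP = 0 + 1 + 0 + 0 + 1 + 2 + 3 = 7
distinct = 28 − 7 = 21

21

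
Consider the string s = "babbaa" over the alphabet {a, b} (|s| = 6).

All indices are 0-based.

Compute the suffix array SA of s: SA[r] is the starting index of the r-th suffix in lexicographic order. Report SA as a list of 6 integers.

sorted suffixes:
  #0 SA[0]=5  'a'
  #1 SA[1]=4  'aa'
  #2 SA[2]=1  'abbaa'
  #3 SA[3]=3  'baa'
  #4 SA[4]=0  'babbaa'
  #5 SA[5]=2  'bbaa'

[5, 4, 1, 3, 0, 2]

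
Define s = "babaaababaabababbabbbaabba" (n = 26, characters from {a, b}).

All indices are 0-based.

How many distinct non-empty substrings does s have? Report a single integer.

sorted suffixes:
  #0 SA[0]=25  'a'
  #1 SA[1]=3  'aaababaabababbabbbaabba'
  #2 SA[2]=4  'aababaabababbabbbaabba'
  #3 SA[3]=9  'aabababbabbbaabba'
  #4 SA[4]=21  'aabba'
  #5 SA[5]=1  'abaaababaabababbabbbaabba'
  #6 SA[6]=7  'abaabababbabbbaabba'
  #7 SA[7]=5  'ababaabababbabbbaabba'
  #8 SA[8]=10  'abababbabbbaabba'
  #9 SA[9]=12  'ababbabbbaabba'
  #10 SA[10]=22  'abba'
  #11 SA[11]=14  'abbabbbaabba'
  #12 SA[12]=17  'abbbaabba'
  #13 SA[13]=24  'ba'
  #14 SA[14]=2  'baaababaabababbabbbaabba'
  #15 SA[15]=8  'baabababbabbbaabba'
  #16 SA[16]=20  'baabba'
  #17 SA[17]=0  'babaaababaabababbabbbaabba'
  #18 SA[18]=6  'babaabababbabbbaabba'
  #19 SA[19]=11  'bababbabbbaabba'
  #20 SA[20]=13  'babbabbbaabba'
  #21 SA[21]=16  'babbbaabba'
  #22 SA[22]=23  'bba'
  #23 SA[23]=19  'bbaabba'
  #24 SA[24]=15  'bbabbbaabba'
  #25 SA[25]=18  'bbbaabba'

SA = [25, 3, 4, 9, 21, 1, 7, 5, 10, 12, 22, 14, 17, 24, 2, 8, 20, 0, 6, 11, 13, 16, 23, 19, 15, 18]
[i] adj suffixes → lcp
  [1] 25/3 → 1 ('a')
  [2] 3/4 → 2 ('aa')
  [3] 4/9 → 6 ('aababa')
  [4] 9/21 → 3 ('aab')
  [5] 21/1 → 1 ('a')
  [6] 1/7 → 4 ('abaa')
  [7] 7/5 → 3 ('aba')
  [8] 5/10 → 5 ('ababa')
  [9] 10/12 → 4 ('abab')
  [10] 12/22 → 2 ('ab')
  [11] 22/14 → 4 ('abba')
  [12] 14/17 → 3 ('abb')
  [13] 17/24 → 0 ('')
  [14] 24/2 → 2 ('ba')
  [15] 2/8 → 3 ('baa')
  [16] 8/20 → 4 ('baab')
  [17] 20/0 → 2 ('ba')
  [18] 0/6 → 5 ('babaa')
  [19] 6/11 → 4 ('baba')
  [20] 11/13 → 3 ('bab')
  [21] 13/16 → 4 ('babb')
  [22] 16/23 → 1 ('b')
  [23] 23/19 → 3 ('bba')
  [24] 19/15 → 3 ('bba')
  [25] 15/18 → 2 ('bb')

n(n+1)/2 = 26·27/2 = 351
Σ LCP = 0 + 1 + 2 + 6 + 3 + 1 + 4 + 3 + 5 + 4 + 2 + 4 + 3 + 0 + 2 + 3 + 4 + 2 + 5 + 4 + 3 + 4 + 1 + 3 + 3 + 2 = 74
distinct = 351 − 74 = 277

277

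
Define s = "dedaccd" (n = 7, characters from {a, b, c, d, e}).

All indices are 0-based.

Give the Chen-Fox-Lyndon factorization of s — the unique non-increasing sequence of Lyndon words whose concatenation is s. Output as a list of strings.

["de", "d", "accd"]

emit factor 1: 'de' (i=0, period=2)
emit factor 2: 'd' (i=2, period=1)
emit factor 3: 'accd' (i=3, period=4)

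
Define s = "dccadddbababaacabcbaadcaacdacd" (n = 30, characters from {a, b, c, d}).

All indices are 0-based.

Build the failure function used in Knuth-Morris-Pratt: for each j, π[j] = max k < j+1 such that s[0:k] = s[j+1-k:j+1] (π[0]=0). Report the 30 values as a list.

[0, 0, 0, 0, 1, 1, 1, 0, 0, 0, 0, 0, 0, 0, 0, 0, 0, 0, 0, 0, 0, 1, 2, 0, 0, 0, 1, 0, 0, 1]

π[0] = 0
j=1 s[j]='c': π[1]=0 (border '')
j=2 s[j]='c': π[2]=0 (border '')
j=3 s[j]='a': π[3]=0 (border '')
j=4 s[j]='d': π[4]=1 (border 'd')
j=5 s[j]='d': k: 1→0; π[5]=1 (border 'd')
j=6 s[j]='d': k: 1→0; π[6]=1 (border 'd')
j=7 s[j]='b': k: 1→0; π[7]=0 (border '')
j=8 s[j]='a': π[8]=0 (border '')
j=9 s[j]='b': π[9]=0 (border '')
j=10 s[j]='a': π[10]=0 (border '')
j=11 s[j]='b': π[11]=0 (border '')
j=12 s[j]='a': π[12]=0 (border '')
j=13 s[j]='a': π[13]=0 (border '')
j=14 s[j]='c': π[14]=0 (border '')
j=15 s[j]='a': π[15]=0 (border '')
j=16 s[j]='b': π[16]=0 (border '')
j=17 s[j]='c': π[17]=0 (border '')
j=18 s[j]='b': π[18]=0 (border '')
j=19 s[j]='a': π[19]=0 (border '')
j=20 s[j]='a': π[20]=0 (border '')
j=21 s[j]='d': π[21]=1 (border 'd')
j=22 s[j]='c': π[22]=2 (border 'dc')
j=23 s[j]='a': k: 2→0; π[23]=0 (border '')
j=24 s[j]='a': π[24]=0 (border '')
j=25 s[j]='c': π[25]=0 (border '')
j=26 s[j]='d': π[26]=1 (border 'd')
j=27 s[j]='a': k: 1→0; π[27]=0 (border '')
j=28 s[j]='c': π[28]=0 (border '')
j=29 s[j]='d': π[29]=1 (border 'd')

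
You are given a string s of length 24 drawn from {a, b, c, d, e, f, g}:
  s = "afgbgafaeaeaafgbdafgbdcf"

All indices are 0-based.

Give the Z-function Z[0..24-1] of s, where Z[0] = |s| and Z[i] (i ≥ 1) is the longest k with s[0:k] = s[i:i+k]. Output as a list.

Z[0]=24
i=1: i≥r, start 0; Z[1]=0
i=2: i≥r, start 0; Z[2]=0
i=3: i≥r, start 0; Z[3]=0
i=4: i≥r, start 0; Z[4]=0
i=5: i≥r, start 0; Z[5]=2 scan→box=[5,7)
i=6: min(r-i=1, Z[1]=0)=0; Z[6]=0
i=7: i≥r, start 0; Z[7]=1 scan→box=[7,8)
i=8: i≥r, start 0; Z[8]=0
i=9: i≥r, start 0; Z[9]=1 scan→box=[9,10)
i=10: i≥r, start 0; Z[10]=0
i=11: i≥r, start 0; Z[11]=1 scan→box=[11,12)
i=12: i≥r, start 0; Z[12]=4 scan→box=[12,16)
i=13: min(r-i=3, Z[1]=0)=0; Z[13]=0
i=14: min(r-i=2, Z[2]=0)=0; Z[14]=0
i=15: min(r-i=1, Z[3]=0)=0; Z[15]=0
i=16: i≥r, start 0; Z[16]=0
i=17: i≥r, start 0; Z[17]=4 scan→box=[17,21)
i=18: min(r-i=3, Z[1]=0)=0; Z[18]=0
i=19: min(r-i=2, Z[2]=0)=0; Z[19]=0
i=20: min(r-i=1, Z[3]=0)=0; Z[20]=0
i=21: i≥r, start 0; Z[21]=0
i=22: i≥r, start 0; Z[22]=0
i=23: i≥r, start 0; Z[23]=0

[24, 0, 0, 0, 0, 2, 0, 1, 0, 1, 0, 1, 4, 0, 0, 0, 0, 4, 0, 0, 0, 0, 0, 0]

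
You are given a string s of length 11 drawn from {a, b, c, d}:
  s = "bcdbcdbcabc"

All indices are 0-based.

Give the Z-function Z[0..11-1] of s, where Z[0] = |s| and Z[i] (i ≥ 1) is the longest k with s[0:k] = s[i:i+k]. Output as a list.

Z[0]=11
i=1: i≥r, start 0; Z[1]=0
i=2: i≥r, start 0; Z[2]=0
i=3: i≥r, start 0; Z[3]=5 grow→box=[3,8)
i=4: min(r-i=4, Z[1]=0)=0; Z[4]=0
i=5: min(r-i=3, Z[2]=0)=0; Z[5]=0
i=6: min(r-i=2, Z[3]=5)=2; Z[6]=2
i=7: min(r-i=1, Z[4]=0)=0; Z[7]=0
i=8: i≥r, start 0; Z[8]=0
i=9: i≥r, start 0; Z[9]=2 grow→box=[9,11)
i=10: min(r-i=1, Z[1]=0)=0; Z[10]=0

[11, 0, 0, 5, 0, 0, 2, 0, 0, 2, 0]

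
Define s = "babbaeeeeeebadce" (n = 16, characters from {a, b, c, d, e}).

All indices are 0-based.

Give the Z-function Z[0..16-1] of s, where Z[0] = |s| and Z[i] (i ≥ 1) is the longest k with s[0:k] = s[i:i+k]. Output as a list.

Z[0]=16
i=1: outside box; Z[1]=0
i=2: outside box; Z[2]=1 extend→box=[2,3)
i=3: outside box; Z[3]=2 extend→box=[3,5)
i=4: min(r-i=1, Z[1]=0)=0; Z[4]=0
i=5: outside box; Z[5]=0
i=6: outside box; Z[6]=0
i=7: outside box; Z[7]=0
i=8: outside box; Z[8]=0
i=9: outside box; Z[9]=0
i=10: outside box; Z[10]=0
i=11: outside box; Z[11]=2 extend→box=[11,13)
i=12: min(r-i=1, Z[1]=0)=0; Z[12]=0
i=13: outside box; Z[13]=0
i=14: outside box; Z[14]=0
i=15: outside box; Z[15]=0

[16, 0, 1, 2, 0, 0, 0, 0, 0, 0, 0, 2, 0, 0, 0, 0]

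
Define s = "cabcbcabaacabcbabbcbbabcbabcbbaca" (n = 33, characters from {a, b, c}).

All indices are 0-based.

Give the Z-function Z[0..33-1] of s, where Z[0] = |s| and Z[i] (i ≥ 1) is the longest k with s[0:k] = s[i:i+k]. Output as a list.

Z[0]=33
i=1: i≥r, start 0; Z[1]=0
i=2: i≥r, start 0; Z[2]=0
i=3: i≥r, start 0; Z[3]=1 grow→box=[3,4)
i=4: i≥r, start 0; Z[4]=0
i=5: i≥r, start 0; Z[5]=3 grow→box=[5,8)
i=6: min(r-i=2, Z[1]=0)=0; Z[6]=0
i=7: min(r-i=1, Z[2]=0)=0; Z[7]=0
i=8: i≥r, start 0; Z[8]=0
i=9: i≥r, start 0; Z[9]=0
i=10: i≥r, start 0; Z[10]=5 grow→box=[10,15)
i=11: min(r-i=4, Z[1]=0)=0; Z[11]=0
i=12: min(r-i=3, Z[2]=0)=0; Z[12]=0
i=13: min(r-i=2, Z[3]=1)=1; Z[13]=1
i=14: min(r-i=1, Z[4]=0)=0; Z[14]=0
i=15: i≥r, start 0; Z[15]=0
i=16: i≥r, start 0; Z[16]=0
i=17: i≥r, start 0; Z[17]=0
i=18: i≥r, start 0; Z[18]=1 grow→box=[18,19)
i=19: i≥r, start 0; Z[19]=0
i=20: i≥r, start 0; Z[20]=0
i=21: i≥r, start 0; Z[21]=0
i=22: i≥r, start 0; Z[22]=0
i=23: i≥r, start 0; Z[23]=1 grow→box=[23,24)
i=24: i≥r, start 0; Z[24]=0
i=25: i≥r, start 0; Z[25]=0
i=26: i≥r, start 0; Z[26]=0
i=27: i≥r, start 0; Z[27]=1 grow→box=[27,28)
i=28: i≥r, start 0; Z[28]=0
i=29: i≥r, start 0; Z[29]=0
i=30: i≥r, start 0; Z[30]=0
i=31: i≥r, start 0; Z[31]=2 grow→box=[31,33)
i=32: min(r-i=1, Z[1]=0)=0; Z[32]=0

[33, 0, 0, 1, 0, 3, 0, 0, 0, 0, 5, 0, 0, 1, 0, 0, 0, 0, 1, 0, 0, 0, 0, 1, 0, 0, 0, 1, 0, 0, 0, 2, 0]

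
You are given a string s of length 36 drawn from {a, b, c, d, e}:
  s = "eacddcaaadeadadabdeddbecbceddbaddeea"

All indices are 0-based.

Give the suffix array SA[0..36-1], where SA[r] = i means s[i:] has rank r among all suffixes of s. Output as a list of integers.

rank→(start, suffix):
  0 → (35, 'a')
  1 → (6, 'aaadeadadabdeddbecbceddbaddeea')
  2 → (7, 'aadeadadabdeddbecbceddbaddeea')
  3 → (15, 'abdeddbecbceddbaddeea')
  4 → (1, 'acddcaaadeadadabdeddbecbceddbaddeea')
  5 → (13, 'adabdeddbecbceddbaddeea')
  6 → (11, 'adadabdeddbecbceddbaddeea')
  7 → (30, 'addeea')
  8 → (8, 'adeadadabdeddbecbceddbaddeea')
  9 → (29, 'baddeea')
  10 → (24, 'bceddbaddeea')
  11 → (16, 'bdeddbecbceddbaddeea')
  12 → (21, 'becbceddbaddeea')
  13 → (5, 'caaadeadadabdeddbecbceddbaddeea')
  14 → (23, 'cbceddbaddeea')
  15 → (2, 'cddcaaadeadadabdeddbecbceddbaddeea')
  16 → (25, 'ceddbaddeea')
  17 → (14, 'dabdeddbecbceddbaddeea')
  18 → (12, 'dadabdeddbecbceddbaddeea')
  19 → (28, 'dbaddeea')
  20 → (20, 'dbecbceddbaddeea')
  21 → (4, 'dcaaadeadadabdeddbecbceddbaddeea')
  22 → (27, 'ddbaddeea')
  23 → (19, 'ddbecbceddbaddeea')
  24 → (3, 'ddcaaadeadadabdeddbecbceddbaddeea')
  25 → (31, 'ddeea')
  26 → (9, 'deadadabdeddbecbceddbaddeea')
  27 → (17, 'deddbecbceddbaddeea')
  28 → (32, 'deea')
  29 → (34, 'ea')
  30 → (0, 'eacddcaaadeadadabdeddbecbceddbaddeea')
  31 → (10, 'eadadabdeddbecbceddbaddeea')
  32 → (22, 'ecbceddbaddeea')
  33 → (26, 'eddbaddeea')
  34 → (18, 'eddbecbceddbaddeea')
  35 → (33, 'eea')

[35, 6, 7, 15, 1, 13, 11, 30, 8, 29, 24, 16, 21, 5, 23, 2, 25, 14, 12, 28, 20, 4, 27, 19, 3, 31, 9, 17, 32, 34, 0, 10, 22, 26, 18, 33]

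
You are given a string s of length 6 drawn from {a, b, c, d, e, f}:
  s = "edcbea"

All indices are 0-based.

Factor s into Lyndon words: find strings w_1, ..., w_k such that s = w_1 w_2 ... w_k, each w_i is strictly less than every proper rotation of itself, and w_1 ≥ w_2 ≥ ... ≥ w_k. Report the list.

emit factor 1: 'e' (i=0, period=1)
emit factor 2: 'd' (i=1, period=1)
emit factor 3: 'c' (i=2, period=1)
emit factor 4: 'be' (i=3, period=2)
emit factor 5: 'a' (i=5, period=1)

["e", "d", "c", "be", "a"]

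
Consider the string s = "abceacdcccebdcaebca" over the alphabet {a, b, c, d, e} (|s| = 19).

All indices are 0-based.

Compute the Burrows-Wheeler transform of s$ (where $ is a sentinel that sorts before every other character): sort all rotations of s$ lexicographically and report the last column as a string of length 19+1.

ac$eceaebddcabcbccac

rank  rotation              last
    0  $abceacdcccebdcaebca  a
    1  a$abceacdcccebdcaebc  c
    2  abceacdcccebdcaebca$  $
    3  acdcccebdcaebca$abce  e
    4  aebca$abceacdcccebdc  c
    5  bca$abceacdcccebdcae  e
    6  bceacdcccebdcaebca$a  a
    7  bdcaebca$abceacdccce  e
    8  ca$abceacdcccebdcaeb  b
    9  caebca$abceacdcccebd  d
   10  cccebdcaebca$abceacd  d
   11  ccebdcaebca$abceacdc  c
   12  cdcccebdcaebca$abcea  a
   13  ceacdcccebdcaebca$ab  b
   14  cebdcaebca$abceacdcc  c
   15  dcaebca$abceacdccceb  b
   16  dcccebdcaebca$abceac  c
   17  eacdcccebdcaebca$abc  c
   18  ebca$abceacdcccebdca  a
   19  ebdcaebca$abceacdccc  c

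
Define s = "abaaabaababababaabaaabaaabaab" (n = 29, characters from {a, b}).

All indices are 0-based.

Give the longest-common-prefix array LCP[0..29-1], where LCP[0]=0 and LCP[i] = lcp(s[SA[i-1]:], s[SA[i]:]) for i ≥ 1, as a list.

rank | idx | suffix
   0 |  18 | aaabaaabaab
   1 |  22 | aaabaab
   2 |   2 | aaabaababababaabaaabaaabaab
   3 |  26 | aab
   4 |  15 | aabaaabaaabaab
   5 |  19 | aabaaabaab
   6 |  23 | aabaab
   7 |   3 | aabaababababaabaaabaaabaab
   8 |   6 | aababababaabaaabaaabaab
   9 |  27 | ab
  10 |  16 | abaaabaaabaab
  11 |  20 | abaaabaab
  12 |   0 | abaaabaababababaabaaabaaabaab
  13 |  24 | abaab
  14 |  13 | abaabaaabaaabaab
  15 |   4 | abaababababaabaaabaaabaab
  16 |  11 | ababaabaaabaaabaab
  17 |   9 | abababaabaaabaaabaab
  18 |   7 | ababababaabaaabaaabaab
  19 |  28 | b
  20 |  17 | baaabaaabaab
  21 |  21 | baaabaab
  22 |   1 | baaabaababababaabaaabaaabaab
  23 |  25 | baab
  24 |  14 | baabaaabaaabaab
  25 |   5 | baababababaabaaabaaabaab
  26 |  12 | babaabaaabaaabaab
  27 |  10 | bababaabaaabaaabaab
  28 |   8 | babababaabaaabaaabaab

SA = [18, 22, 2, 26, 15, 19, 23, 3, 6, 27, 16, 20, 0, 24, 13, 4, 11, 9, 7, 28, 17, 21, 1, 25, 14, 5, 12, 10, 8]
i: (SA[i-1],SA[i]) lcp shared
  1: (18,22) 6 'aaabaa'
  2: (22,2) 7 'aaabaab'
  3: (2,26) 2 'aa'
  4: (26,15) 3 'aab'
  5: (15,19) 9 'aabaaabaa'
  6: (19,23) 5 'aabaa'
  7: (23,3) 6 'aabaab'
  8: (3,6) 4 'aaba'
  9: (6,27) 1 'a'
  10: (27,16) 2 'ab'
  11: (16,20) 8 'abaaabaa'
  12: (20,0) 9 'abaaabaab'
  13: (0,24) 4 'abaa'
  14: (24,13) 5 'abaab'
  15: (13,4) 6 'abaaba'
  16: (4,11) 3 'aba'
  17: (11,9) 5 'ababa'
  18: (9,7) 7 'abababa'
  19: (7,28) 0 ''
  20: (28,17) 1 'b'
  21: (17,21) 7 'baaabaa'
  22: (21,1) 8 'baaabaab'
  23: (1,25) 3 'baa'
  24: (25,14) 4 'baab'
  25: (14,5) 5 'baaba'
  26: (5,12) 2 'ba'
  27: (12,10) 4 'baba'
  28: (10,8) 6 'bababa'

[0, 6, 7, 2, 3, 9, 5, 6, 4, 1, 2, 8, 9, 4, 5, 6, 3, 5, 7, 0, 1, 7, 8, 3, 4, 5, 2, 4, 6]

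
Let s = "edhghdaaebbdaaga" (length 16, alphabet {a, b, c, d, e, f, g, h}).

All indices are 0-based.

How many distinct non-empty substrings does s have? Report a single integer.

123

rank→(start, suffix):
  0 → (15, 'a')
  1 → (6, 'aaebbdaaga')
  2 → (12, 'aaga')
  3 → (7, 'aebbdaaga')
  4 → (13, 'aga')
  5 → (9, 'bbdaaga')
  6 → (10, 'bdaaga')
  7 → (5, 'daaebbdaaga')
  8 → (11, 'daaga')
  9 → (1, 'dhghdaaebbdaaga')
  10 → (8, 'ebbdaaga')
  11 → (0, 'edhghdaaebbdaaga')
  12 → (14, 'ga')
  13 → (3, 'ghdaaebbdaaga')
  14 → (4, 'hdaaebbdaaga')
  15 → (2, 'hghdaaebbdaaga')

SA = [15, 6, 12, 7, 13, 9, 10, 5, 11, 1, 8, 0, 14, 3, 4, 2]
rank  pair      lcp
   1  s[15:],s[6:]  1  'a'
   2  s[6:],s[12:]  2  'aa'
   3  s[12:],s[7:]  1  'a'
   4  s[7:],s[13:]  1  'a'
   5  s[13:],s[9:]  0  ''
   6  s[9:],s[10:]  1  'b'
   7  s[10:],s[5:]  0  ''
   8  s[5:],s[11:]  3  'daa'
   9  s[11:],s[1:]  1  'd'
  10  s[1:],s[8:]  0  ''
  11  s[8:],s[0:]  1  'e'
  12  s[0:],s[14:]  0  ''
  13  s[14:],s[3:]  1  'g'
  14  s[3:],s[4:]  0  ''
  15  s[4:],s[2:]  1  'h'

n(n+1)/2 = 16·17/2 = 136
Σ LCP = 0 + 1 + 2 + 1 + 1 + 0 + 1 + 0 + 3 + 1 + 0 + 1 + 0 + 1 + 0 + 1 = 13
distinct = 136 − 13 = 123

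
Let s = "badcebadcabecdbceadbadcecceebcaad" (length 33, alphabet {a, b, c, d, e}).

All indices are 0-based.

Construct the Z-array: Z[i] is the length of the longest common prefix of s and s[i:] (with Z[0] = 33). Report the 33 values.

Z[0]=33
i=1: i≥r, start 0; Z[1]=0
i=2: i≥r, start 0; Z[2]=0
i=3: i≥r, start 0; Z[3]=0
i=4: i≥r, start 0; Z[4]=0
i=5: i≥r, start 0; Z[5]=4 extend→box=[5,9)
i=6: min(r-i=3, Z[1]=0)=0; Z[6]=0
i=7: min(r-i=2, Z[2]=0)=0; Z[7]=0
i=8: min(r-i=1, Z[3]=0)=0; Z[8]=0
i=9: i≥r, start 0; Z[9]=0
i=10: i≥r, start 0; Z[10]=1 extend→box=[10,11)
i=11: i≥r, start 0; Z[11]=0
i=12: i≥r, start 0; Z[12]=0
i=13: i≥r, start 0; Z[13]=0
i=14: i≥r, start 0; Z[14]=1 extend→box=[14,15)
i=15: i≥r, start 0; Z[15]=0
i=16: i≥r, start 0; Z[16]=0
i=17: i≥r, start 0; Z[17]=0
i=18: i≥r, start 0; Z[18]=0
i=19: i≥r, start 0; Z[19]=5 extend→box=[19,24)
i=20: min(r-i=4, Z[1]=0)=0; Z[20]=0
i=21: min(r-i=3, Z[2]=0)=0; Z[21]=0
i=22: min(r-i=2, Z[3]=0)=0; Z[22]=0
i=23: min(r-i=1, Z[4]=0)=0; Z[23]=0
i=24: i≥r, start 0; Z[24]=0
i=25: i≥r, start 0; Z[25]=0
i=26: i≥r, start 0; Z[26]=0
i=27: i≥r, start 0; Z[27]=0
i=28: i≥r, start 0; Z[28]=1 extend→box=[28,29)
i=29: i≥r, start 0; Z[29]=0
i=30: i≥r, start 0; Z[30]=0
i=31: i≥r, start 0; Z[31]=0
i=32: i≥r, start 0; Z[32]=0

[33, 0, 0, 0, 0, 4, 0, 0, 0, 0, 1, 0, 0, 0, 1, 0, 0, 0, 0, 5, 0, 0, 0, 0, 0, 0, 0, 0, 1, 0, 0, 0, 0]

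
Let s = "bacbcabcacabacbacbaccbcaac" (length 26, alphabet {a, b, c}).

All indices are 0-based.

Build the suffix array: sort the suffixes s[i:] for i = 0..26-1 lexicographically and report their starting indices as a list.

sorted suffixes:
  #0 SA[0]=23  'aac'
  #1 SA[1]=10  'abacbacbaccbcaac'
  #2 SA[2]=5  'abcacabacbacbaccbcaac'
  #3 SA[3]=24  'ac'
  #4 SA[4]=8  'acabacbacbaccbcaac'
  #5 SA[5]=12  'acbacbaccbcaac'
  #6 SA[6]=15  'acbaccbcaac'
  #7 SA[7]=1  'acbcabcacabacbacbaccbcaac'
  #8 SA[8]=18  'accbcaac'
  #9 SA[9]=11  'bacbacbaccbcaac'
  #10 SA[10]=14  'bacbaccbcaac'
  #11 SA[11]=0  'bacbcabcacabacbacbaccbcaac'
  #12 SA[12]=17  'baccbcaac'
  #13 SA[13]=21  'bcaac'
  #14 SA[14]=3  'bcabcacabacbacbaccbcaac'
  #15 SA[15]=6  'bcacabacbacbaccbcaac'
  #16 SA[16]=25  'c'
  #17 SA[17]=22  'caac'
  #18 SA[18]=9  'cabacbacbaccbcaac'
  #19 SA[19]=4  'cabcacabacbacbaccbcaac'
  #20 SA[20]=7  'cacabacbacbaccbcaac'
  #21 SA[21]=13  'cbacbaccbcaac'
  #22 SA[22]=16  'cbaccbcaac'
  #23 SA[23]=20  'cbcaac'
  #24 SA[24]=2  'cbcabcacabacbacbaccbcaac'
  #25 SA[25]=19  'ccbcaac'

[23, 10, 5, 24, 8, 12, 15, 1, 18, 11, 14, 0, 17, 21, 3, 6, 25, 22, 9, 4, 7, 13, 16, 20, 2, 19]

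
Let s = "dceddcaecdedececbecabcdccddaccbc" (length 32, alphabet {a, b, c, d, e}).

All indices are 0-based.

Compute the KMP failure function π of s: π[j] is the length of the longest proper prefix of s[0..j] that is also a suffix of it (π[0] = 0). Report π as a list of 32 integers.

[0, 0, 0, 1, 1, 2, 0, 0, 0, 1, 0, 1, 0, 0, 0, 0, 0, 0, 0, 0, 0, 0, 1, 2, 0, 1, 1, 0, 0, 0, 0, 0]

π[0] = 0
j=1 s[j]='c': π[1]=0 (border '')
j=2 s[j]='e': π[2]=0 (border '')
j=3 s[j]='d': π[3]=1 (border 'd')
j=4 s[j]='d': k: 1→0; π[4]=1 (border 'd')
j=5 s[j]='c': π[5]=2 (border 'dc')
j=6 s[j]='a': k: 2→0; π[6]=0 (border '')
j=7 s[j]='e': π[7]=0 (border '')
j=8 s[j]='c': π[8]=0 (border '')
j=9 s[j]='d': π[9]=1 (border 'd')
j=10 s[j]='e': k: 1→0; π[10]=0 (border '')
j=11 s[j]='d': π[11]=1 (border 'd')
j=12 s[j]='e': k: 1→0; π[12]=0 (border '')
j=13 s[j]='c': π[13]=0 (border '')
j=14 s[j]='e': π[14]=0 (border '')
j=15 s[j]='c': π[15]=0 (border '')
j=16 s[j]='b': π[16]=0 (border '')
j=17 s[j]='e': π[17]=0 (border '')
j=18 s[j]='c': π[18]=0 (border '')
j=19 s[j]='a': π[19]=0 (border '')
j=20 s[j]='b': π[20]=0 (border '')
j=21 s[j]='c': π[21]=0 (border '')
j=22 s[j]='d': π[22]=1 (border 'd')
j=23 s[j]='c': π[23]=2 (border 'dc')
j=24 s[j]='c': k: 2→0; π[24]=0 (border '')
j=25 s[j]='d': π[25]=1 (border 'd')
j=26 s[j]='d': k: 1→0; π[26]=1 (border 'd')
j=27 s[j]='a': k: 1→0; π[27]=0 (border '')
j=28 s[j]='c': π[28]=0 (border '')
j=29 s[j]='c': π[29]=0 (border '')
j=30 s[j]='b': π[30]=0 (border '')
j=31 s[j]='c': π[31]=0 (border '')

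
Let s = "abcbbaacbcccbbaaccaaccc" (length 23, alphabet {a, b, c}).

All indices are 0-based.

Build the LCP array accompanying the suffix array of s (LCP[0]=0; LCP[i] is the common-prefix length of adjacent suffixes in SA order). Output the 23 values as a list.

rank→(start, suffix):
  0 → (5, 'aacbcccbbaaccaaccc')
  1 → (14, 'aaccaaccc')
  2 → (18, 'aaccc')
  3 → (0, 'abcbbaacbcccbbaaccaaccc')
  4 → (6, 'acbcccbbaaccaaccc')
  5 → (15, 'accaaccc')
  6 → (19, 'accc')
  7 → (4, 'baacbcccbbaaccaaccc')
  8 → (13, 'baaccaaccc')
  9 → (3, 'bbaacbcccbbaaccaaccc')
  10 → (12, 'bbaaccaaccc')
  11 → (1, 'bcbbaacbcccbbaaccaaccc')
  12 → (8, 'bcccbbaaccaaccc')
  13 → (22, 'c')
  14 → (17, 'caaccc')
  15 → (2, 'cbbaacbcccbbaaccaaccc')
  16 → (11, 'cbbaaccaaccc')
  17 → (7, 'cbcccbbaaccaaccc')
  18 → (21, 'cc')
  19 → (16, 'ccaaccc')
  20 → (10, 'ccbbaaccaaccc')
  21 → (20, 'ccc')
  22 → (9, 'cccbbaaccaaccc')

SA = [5, 14, 18, 0, 6, 15, 19, 4, 13, 3, 12, 1, 8, 22, 17, 2, 11, 7, 21, 16, 10, 20, 9]
i: (SA[i-1],SA[i]) lcp shared
  1: (5,14) 3 'aac'
  2: (14,18) 4 'aacc'
  3: (18,0) 1 'a'
  4: (0,6) 1 'a'
  5: (6,15) 2 'ac'
  6: (15,19) 3 'acc'
  7: (19,4) 0 ''
  8: (4,13) 4 'baac'
  9: (13,3) 1 'b'
  10: (3,12) 5 'bbaac'
  11: (12,1) 1 'b'
  12: (1,8) 2 'bc'
  13: (8,22) 0 ''
  14: (22,17) 1 'c'
  15: (17,2) 1 'c'
  16: (2,11) 6 'cbbaac'
  17: (11,7) 2 'cb'
  18: (7,21) 1 'c'
  19: (21,16) 2 'cc'
  20: (16,10) 2 'cc'
  21: (10,20) 2 'cc'
  22: (20,9) 3 'ccc'

[0, 3, 4, 1, 1, 2, 3, 0, 4, 1, 5, 1, 2, 0, 1, 1, 6, 2, 1, 2, 2, 2, 3]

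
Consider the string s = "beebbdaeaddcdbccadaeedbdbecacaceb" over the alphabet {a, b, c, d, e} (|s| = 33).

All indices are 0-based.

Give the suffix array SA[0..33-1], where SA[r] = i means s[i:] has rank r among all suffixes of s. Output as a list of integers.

sorted suffixes:
  #0 SA[0]=27  'acaceb'
  #1 SA[1]=29  'aceb'
  #2 SA[2]=16  'adaeedbdbecacaceb'
  #3 SA[3]=8  'addcdbccadaeedbdbecacaceb'
  #4 SA[4]=6  'aeaddcdbccadaeedbdbecacaceb'
  #5 SA[5]=18  'aeedbdbecacaceb'
  #6 SA[6]=32  'b'
  #7 SA[7]=3  'bbdaeaddcdbccadaeedbdbecacaceb'
  #8 SA[8]=13  'bccadaeedbdbecacaceb'
  #9 SA[9]=4  'bdaeaddcdbccadaeedbdbecacaceb'
  #10 SA[10]=22  'bdbecacaceb'
  #11 SA[11]=24  'becacaceb'
  #12 SA[12]=0  'beebbdaeaddcdbccadaeedbdbecacaceb'
  #13 SA[13]=26  'cacaceb'
  #14 SA[14]=28  'caceb'
  #15 SA[15]=15  'cadaeedbdbecacaceb'
  #16 SA[16]=14  'ccadaeedbdbecacaceb'
  #17 SA[17]=11  'cdbccadaeedbdbecacaceb'
  #18 SA[18]=30  'ceb'
  #19 SA[19]=5  'daeaddcdbccadaeedbdbecacaceb'
  #20 SA[20]=17  'daeedbdbecacaceb'
  #21 SA[21]=12  'dbccadaeedbdbecacaceb'
  #22 SA[22]=21  'dbdbecacaceb'
  #23 SA[23]=23  'dbecacaceb'
  #24 SA[24]=10  'dcdbccadaeedbdbecacaceb'
  #25 SA[25]=9  'ddcdbccadaeedbdbecacaceb'
  #26 SA[26]=7  'eaddcdbccadaeedbdbecacaceb'
  #27 SA[27]=31  'eb'
  #28 SA[28]=2  'ebbdaeaddcdbccadaeedbdbecacaceb'
  #29 SA[29]=25  'ecacaceb'
  #30 SA[30]=20  'edbdbecacaceb'
  #31 SA[31]=1  'eebbdaeaddcdbccadaeedbdbecacaceb'
  #32 SA[32]=19  'eedbdbecacaceb'

[27, 29, 16, 8, 6, 18, 32, 3, 13, 4, 22, 24, 0, 26, 28, 15, 14, 11, 30, 5, 17, 12, 21, 23, 10, 9, 7, 31, 2, 25, 20, 1, 19]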